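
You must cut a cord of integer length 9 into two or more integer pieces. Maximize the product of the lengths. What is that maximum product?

27

Let m[k] be the best product for length k (with at least one cut). For each first piece i, the rest contributes max(k−i, m[k−i]).
m[2] = 1×max(1,0) = 1×1 = 1
m[3] = 1×max(2,1) = 1×2 = 2
m[4] = 2×max(2,1) = 2×2 = 4
m[5] = 2×max(3,2) = 2×3 = 6
m[6] = 3×max(3,2) = 3×3 = 9
m[7] = 2×max(5,6) = 2×6 = 12
m[8] = 2×max(6,9) = 2×9 = 18
m[9] = 3×max(6,9) = 3×9 = 27
One optimal split: 3 + 3 + 3; product 3×3×3 = 27.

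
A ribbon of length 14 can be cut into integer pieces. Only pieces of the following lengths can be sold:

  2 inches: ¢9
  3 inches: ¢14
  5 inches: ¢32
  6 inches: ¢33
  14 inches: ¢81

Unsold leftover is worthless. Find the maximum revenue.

82

Let f[k] be the best obtainable value from length k. For each k, try every first piece i and keep the best of price[i] + f[k−i].
f[1] = 0
f[2] = 9
f[3] = max(9+0, 14+0) = 14
f[4] = max(9+9, 14+0) = 18
f[5] = max(9+14, 14+9, 32+0) = 32
f[6] = max(9+18, 14+14, 32+0, 33+0) = 33
f[7] = max(9+32, 14+18, 32+9, 33+0) = 41
f[8] = max(9+33, 14+32, 32+14, 33+9) = 46
f[9] = max(9+41, 14+33, 32+18, 33+14) = 50
f[10] = max(9+46, 14+41, 32+32, 33+18) = 64
f[11] = max(9+50, 14+46, 32+33, 33+32) = 65
f[12] = max(9+64, 14+50, 32+41, 33+33) = 73
f[13] = max(9+65, 14+64, 32+46, 33+41) = 78
f[14] = max(9+73, 14+65, 32+50, 33+46, 81+0) = 82
One optimal cutting: 5 + 5 + 2 + 2 → ¢82.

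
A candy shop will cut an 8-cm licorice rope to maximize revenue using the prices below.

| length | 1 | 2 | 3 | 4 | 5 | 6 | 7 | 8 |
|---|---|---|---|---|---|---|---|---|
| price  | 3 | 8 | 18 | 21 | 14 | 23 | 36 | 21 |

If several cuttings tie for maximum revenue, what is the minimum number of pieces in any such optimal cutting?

Build r[k] bottom-up: r[k] = max over allowed piece i of (p[i] + r[k−i]).
r[1] = 3
r[2] = 8
r[3] = 18
r[4] = 21  (first piece 1, then r[3]=18)
r[5] = 26  (first piece 2, then r[3]=18)
r[6] = 36  (first piece 3, then r[3]=18)
r[7] = 39  (first piece 1, then r[6]=36)
r[8] = 44  (first piece 2, then r[6]=36)
Maximum revenue is ¢44.
Now minimize piece count subject to staying optimal: for each k, pieces[k] = 1 + min over i with p[i]+r[k−i]=r[k] of pieces[k−i].
pieces[5] = 2
pieces[6] = 2
pieces[7] = 2
pieces[8] = 3

3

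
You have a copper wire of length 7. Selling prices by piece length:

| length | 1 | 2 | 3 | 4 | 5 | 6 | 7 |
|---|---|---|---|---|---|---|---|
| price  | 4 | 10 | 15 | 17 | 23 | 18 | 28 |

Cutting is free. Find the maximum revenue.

Build R[k] bottom-up: R[k] = max over allowed piece i of (p[i] + R[k−i]).
R[1] = 4
R[2] = max(4+4, 10+0) = 10
R[3] = max(4+10, 10+4, 15+0) = 15
R[4] = max(4+15, 10+10, 15+4, 17+0) = 20
R[5] = max(4+20, 10+15, 15+10, 17+4, 23+0) = 25
R[6] = max(4+25, 10+20, 15+15, 17+10, 23+4, 18+0) = 30
R[7] = max(4+30, 10+25, 15+20, …, 18+4, 28+0) = 35
One optimal cutting: 3 + 2 + 2 → €15 + €10 + €10 = €35.

35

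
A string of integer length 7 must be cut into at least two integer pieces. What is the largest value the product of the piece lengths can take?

12

Let g[k] be the best product for length k (with at least one cut). For each first piece i, the rest contributes max(k−i, g[k−i]).
g[2] = 1×max(1,0) = 1×1 = 1
g[3] = max(1×2, 2×1) = 2
g[4] = max(1×3, 2×2, 3×1) = 4
g[5] = max(1×4, 2×3, 3×2, 4×1) = 6
g[6] = max(1×6, 2×4, 3×3, 4×2, 5×1) = 9
g[7] = max(1×9, 2×6, 3×4, 4×3, 5×2, 6×1) = 12
One optimal split: 3 + 2 + 2; product 3×2×2 = 12.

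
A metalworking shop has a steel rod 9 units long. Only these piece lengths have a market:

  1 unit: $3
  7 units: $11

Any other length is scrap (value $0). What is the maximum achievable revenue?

Let f[k] be the best obtainable value from length k. For each k, try every first piece i and keep the best of price[i] + f[k−i].
f[1] = 3
f[2] = 6  (first piece 1, then f[1]=3)
f[3] = 9  (first piece 1, then f[2]=6)
f[4] = 12  (first piece 1, then f[3]=9)
f[5] = 15  (first piece 1, then f[4]=12)
f[6] = 18  (first piece 1, then f[5]=15)
f[7] = max(3+18, 11+0) = 21
f[8] = max(3+21, 11+3) = 24
f[9] = max(3+24, 11+6) = 27
One optimal cutting: 1 + 1 + 1 + 1 + 1 + 1 + 1 + 1 + 1 → $27.

27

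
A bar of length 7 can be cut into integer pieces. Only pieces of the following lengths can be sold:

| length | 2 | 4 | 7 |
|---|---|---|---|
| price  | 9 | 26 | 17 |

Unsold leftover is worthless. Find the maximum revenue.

35

Consider every possible first cut. best[k] is the best of p[i]+best[k−i] over all sellable i≤k.
best[1] = 0
best[2] = 9
best[3] = 9
best[4] = max(9+9, 26+0) = 26
best[5] = max(9+9, 26+0) = 26
best[6] = max(9+26, 26+9) = 35
best[7] = max(9+26, 26+9, 17+0) = 35
One optimal cutting: pieces 4 + 2 with 1 cm of scrap → 35.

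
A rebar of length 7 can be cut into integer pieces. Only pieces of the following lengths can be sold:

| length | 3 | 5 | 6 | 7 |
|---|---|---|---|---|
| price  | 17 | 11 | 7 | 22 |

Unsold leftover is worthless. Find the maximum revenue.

34

Let best[k] be the best obtainable value from length k. For each k, try every first piece i and keep the best of price[i] + best[k−i].
best[1] = 0
best[2] = 0
best[3] = 17
best[4] = 17
best[5] = max(17+0, 11+0) = 17
best[6] = max(17+17, 11+0, 7+0) = 34
best[7] = max(17+17, 11+0, 7+0, 22+0) = 34
One optimal cutting: pieces 3 + 3 with 1 meter of scrap → ₹34.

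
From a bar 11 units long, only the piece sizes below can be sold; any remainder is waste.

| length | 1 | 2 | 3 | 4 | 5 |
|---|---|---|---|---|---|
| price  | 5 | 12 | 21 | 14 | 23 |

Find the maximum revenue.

75

Build best[k] bottom-up: best[k] = max over allowed piece i of (p[i] + best[k−i]).
best[1] = 5
best[2] = max(5+5, 12+0) = 12
best[3] = max(5+12, 12+5, 21+0) = 21
best[4] = max(5+21, 12+12, 21+5, 14+0) = 26
best[5] = max(5+26, 12+21, 21+12, 14+5, 23+0) = 33
best[6] = max(5+33, 12+26, 21+21, 14+12, 23+5) = 42
best[7] = max(5+42, 12+33, 21+26, 14+21, 23+12) = 47
best[8] = max(5+47, 12+42, 21+33, 14+26, 23+21) = 54
best[9] = max(5+54, 12+47, 21+42, 14+33, 23+26) = 63
best[10] = max(5+63, 12+54, 21+47, 14+42, 23+33) = 68
best[11] = max(5+68, 12+63, 21+54, 14+47, 23+42) = 75
One optimal cutting: 3 + 3 + 3 + 2 → 75.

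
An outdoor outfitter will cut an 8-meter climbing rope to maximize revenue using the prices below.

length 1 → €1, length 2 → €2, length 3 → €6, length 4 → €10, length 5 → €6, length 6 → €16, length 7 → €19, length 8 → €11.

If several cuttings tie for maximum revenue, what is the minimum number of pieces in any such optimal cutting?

2

Build r[k] bottom-up: r[k] = max over allowed piece i of (p[i] + r[k−i]).
r[1] = 1
r[2] = max(1+1, 2+0) = 2
r[3] = max(1+2, 2+1, 6+0) = 6
r[4] = max(1+6, 2+2, 6+1, 10+0) = 10
r[5] = max(1+10, 2+6, 6+2, 10+1, 6+0) = 11
r[6] = max(1+11, 2+10, 6+6, 10+2, 6+1, 16+0) = 16
r[7] = max(1+16, 2+11, 6+10, …, 16+1, 19+0) = 19
r[8] = max(1+19, 2+16, 6+11, …, 19+1, 11+0) = 20
Maximum revenue is €20.
Now minimize piece count subject to staying optimal: for each k, pieces[k] = 1 + min over i with p[i]+r[k−i]=r[k] of pieces[k−i].
pieces[5] = 2
pieces[6] = 1
pieces[7] = 1
pieces[8] = 2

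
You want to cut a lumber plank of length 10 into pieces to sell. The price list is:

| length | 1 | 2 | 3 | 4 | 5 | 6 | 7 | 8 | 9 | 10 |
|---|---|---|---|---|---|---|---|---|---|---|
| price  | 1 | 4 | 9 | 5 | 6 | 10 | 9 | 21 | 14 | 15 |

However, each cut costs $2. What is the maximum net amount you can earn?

Build net[k] bottom-up: net[k] = max over allowed piece i of (p[i] + net[k−i]) − 2 per cut.
net[1] = 1
net[2] = max(1+1-2, 4+0) = 4
net[3] = max(1+4-2, 4+1-2, 9+0) = 9
net[4] = max(1+9-2, 4+4-2, 9+1-2, 5+0) = 8
net[5] = max(1+8-2, 4+9-2, 9+4-2, 5+1-2, 6+0) = 11
net[6] = max(1+11-2, 4+8-2, 9+9-2, 5+4-2, 6+1-2, 10+0) = 16
net[7] = max(1+16-2, 4+11-2, 9+8-2, …, 10+1-2, 9+0) = 15
net[8] = max(1+15-2, 4+16-2, 9+11-2, …, 9+1-2, 21+0) = 21
net[9] = max(1+21-2, 4+15-2, 9+16-2, …, 21+1-2, 14+0) = 23
net[10] = max(1+23-2, 4+21-2, 9+15-2, …, 14+1-2, 15+0) = 23
One optimal plan: pieces 8 + 2 (1 cut) → $25 − $2 = $23.

23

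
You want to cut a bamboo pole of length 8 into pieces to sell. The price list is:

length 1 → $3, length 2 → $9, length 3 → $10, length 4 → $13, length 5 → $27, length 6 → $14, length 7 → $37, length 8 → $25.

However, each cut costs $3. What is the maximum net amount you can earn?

37

Let v[k] be the best obtainable value from length k. For each k, try every first piece i and keep the best of price[i] + v[k−i] minus the 3 cut fee when i<k.
v[1] = 3
v[2] = 9
v[3] = 10
v[4] = 15  (first piece 2, then v[2]=9)
v[5] = 27
v[6] = 27  (first piece 1, then v[5]=27)
v[7] = 37
v[8] = 37  (first piece 1, then v[7]=37)
One optimal plan: pieces 7 + 1 (1 cut) → $40 − $3 = $37.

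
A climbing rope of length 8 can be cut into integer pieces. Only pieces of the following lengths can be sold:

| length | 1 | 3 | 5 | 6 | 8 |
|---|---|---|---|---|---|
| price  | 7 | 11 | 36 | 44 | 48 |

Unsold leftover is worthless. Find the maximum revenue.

58

Let r[k] be the best obtainable value from length k. For each k, try every first piece i and keep the best of price[i] + r[k−i].
r[1] = 7
r[2] = 14  (first piece 1, then r[1]=7)
r[3] = max(7+14, 11+0) = 21
r[4] = max(7+21, 11+7) = 28
r[5] = max(7+28, 11+14, 36+0) = 36
r[6] = max(7+36, 11+21, 36+7, 44+0) = 44
r[7] = max(7+44, 11+28, 36+14, 44+7) = 51
r[8] = max(7+51, 11+36, 36+21, 44+14, 48+0) = 58
One optimal cutting: 6 + 1 + 1 → €58.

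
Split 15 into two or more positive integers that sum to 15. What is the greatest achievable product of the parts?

Let prod[k] be the best product for length k (with at least one cut). For each first piece i, the rest contributes max(k−i, prod[k−i]).
prod[2] = 1·max(1,0) = 1·1 = 1
prod[3] = max(1·2, 2·1) = 2
prod[4] = max(1·3, 2·2, 3·1) = 4
prod[5] = max(1·4, 2·3, 3·2, 4·1) = 6
prod[6] = max(1·6, 2·4, 3·3, 4·2, 5·1) = 9
prod[7] = max(1·9, 2·6, 3·4, 4·3, 5·2, 6·1) = 12
prod[8] = max(1·12, 2·9, 3·6, …, 6·2, 7·1) = 18
prod[9] = max(1·18, 2·12, 3·9, …, 7·2, 8·1) = 27
prod[10] = max(1·27, 2·18, 3·12, …, 8·2, 9·1) = 36
prod[11] = max(1·36, 2·27, 3·18, …, 9·2, 10·1) = 54
prod[12] = max(1·54, 2·36, 3·27, …, 10·2, 11·1) = 81
prod[13] = max(1·81, 2·54, 3·36, …, 11·2, 12·1) = 108
prod[14] = max(1·108, 2·81, 3·54, …, 12·2, 13·1) = 162
prod[15] = max(1·162, 2·108, 3·81, …, 13·2, 14·1) = 243
One optimal split: 3 + 3 + 3 + 3 + 3; product 3·3·3·3·3 = 243.

243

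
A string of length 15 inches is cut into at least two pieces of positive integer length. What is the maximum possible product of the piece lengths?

Define f[k] = max over 1≤i<k of i · max(k−i, f[k−i]); the inner max lets the remainder stay uncut if that's better.
f[2] = 1*max(1,0) = 1*1 = 1
f[3] = 1*max(2,1) = 1*2 = 2
f[4] = 2*max(2,1) = 2*2 = 4
f[5] = 2*max(3,2) = 2*3 = 6
f[6] = 3*max(3,2) = 3*3 = 9
f[7] = 2*max(5,6) = 2*6 = 12
f[8] = 2*max(6,9) = 2*9 = 18
f[9] = 3*max(6,9) = 3*9 = 27
f[10] = 2*max(8,18) = 2*18 = 36
f[11] = 2*max(9,27) = 2*27 = 54
f[12] = 3*max(9,27) = 3*27 = 81
f[13] = 2*max(11,54) = 2*54 = 108
f[14] = 2*max(12,81) = 2*81 = 162
f[15] = 3*max(12,81) = 3*81 = 243
One optimal split: 3 + 3 + 3 + 3 + 3; product 3*3*3*3*3 = 243.

243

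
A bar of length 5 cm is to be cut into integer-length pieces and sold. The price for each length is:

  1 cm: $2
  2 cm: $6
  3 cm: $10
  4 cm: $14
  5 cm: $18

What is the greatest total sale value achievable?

18

Consider every possible first cut. v[k] is the best of p[i]+v[k−i] over all sellable i≤k.
v[1] = 2
v[2] = 6
v[3] = 10
v[4] = 14
v[5] = 18
Best is to sell the whole 5-cm piece uncut for $18.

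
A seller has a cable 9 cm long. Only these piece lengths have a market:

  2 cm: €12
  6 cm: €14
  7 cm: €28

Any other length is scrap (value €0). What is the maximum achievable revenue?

48

Consider every possible first cut. f[k] is the best of p[i]+f[k−i] over all sellable i≤k.
f[1] = 0
f[2] = 12
f[3] = 12
f[4] = 24  (first piece 2, then f[2]=12)
f[5] = 24
f[6] = max(12+24, 14+0) = 36
f[7] = max(12+24, 14+0, 28+0) = 36
f[8] = max(12+36, 14+12, 28+0) = 48
f[9] = max(12+36, 14+12, 28+12) = 48
One optimal cutting: pieces 2 + 2 + 2 + 2 with 1 cm of scrap → €48.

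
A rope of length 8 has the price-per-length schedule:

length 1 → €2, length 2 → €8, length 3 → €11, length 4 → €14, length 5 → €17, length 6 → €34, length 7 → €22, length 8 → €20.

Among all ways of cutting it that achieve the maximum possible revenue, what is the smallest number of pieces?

Build r[k] bottom-up: r[k] = max over allowed piece i of (p[i] + r[k−i]).
r[1] = 2
r[2] = 8
r[3] = 11
r[4] = 16  (first piece 2, then r[2]=8)
r[5] = 19  (first piece 2, then r[3]=11)
r[6] = 34
r[7] = 36  (first piece 1, then r[6]=34)
r[8] = 42  (first piece 2, then r[6]=34)
Maximum revenue is €42.
Now minimize piece count subject to staying optimal: for each k, pieces[k] = 1 + min over i with p[i]+r[k−i]=r[k] of pieces[k−i].
pieces[5] = 2
pieces[6] = 1
pieces[7] = 2
pieces[8] = 2

2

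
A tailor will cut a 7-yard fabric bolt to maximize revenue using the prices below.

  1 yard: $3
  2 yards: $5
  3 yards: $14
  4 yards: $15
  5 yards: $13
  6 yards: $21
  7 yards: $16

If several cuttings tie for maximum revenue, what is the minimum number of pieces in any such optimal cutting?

Consider every possible first cut. r[k] is the best of p[i]+r[k−i] over all sellable i≤k.
r[1] = 3
r[2] = 6  (first piece 1, then r[1]=3)
r[3] = 14
r[4] = 17  (first piece 1, then r[3]=14)
r[5] = 20  (first piece 1, then r[4]=17)
r[6] = 28  (first piece 3, then r[3]=14)
r[7] = 31  (first piece 1, then r[6]=28)
Maximum revenue is $31.
Now minimize piece count subject to staying optimal: for each k, pieces[k] = 1 + min over i with p[i]+r[k−i]=r[k] of pieces[k−i].
pieces[4] = 2
pieces[5] = 3
pieces[6] = 2
pieces[7] = 3

3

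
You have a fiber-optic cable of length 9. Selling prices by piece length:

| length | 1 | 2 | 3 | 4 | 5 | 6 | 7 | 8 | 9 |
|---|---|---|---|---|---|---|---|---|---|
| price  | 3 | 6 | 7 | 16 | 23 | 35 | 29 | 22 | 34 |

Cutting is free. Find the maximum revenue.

Let v[k] be the best obtainable value from length k. For each k, try every first piece i and keep the best of price[i] + v[k−i].
v[1] = 3
v[2] = 6  (first piece 1, then v[1]=3)
v[3] = 9  (first piece 1, then v[2]=6)
v[4] = 16
v[5] = 23
v[6] = 35
v[7] = 38  (first piece 1, then v[6]=35)
v[8] = 41  (first piece 1, then v[7]=38)
v[9] = 44  (first piece 1, then v[8]=41)
One optimal cutting: 6 + 1 + 1 + 1 → $35 + $3 + $3 + $3 = $44.

44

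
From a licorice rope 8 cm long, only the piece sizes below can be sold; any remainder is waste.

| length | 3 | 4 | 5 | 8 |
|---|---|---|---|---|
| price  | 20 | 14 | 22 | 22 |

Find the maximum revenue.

Consider every possible first cut. best[k] is the best of p[i]+best[k−i] over all sellable i≤k.
best[1] = 0
best[2] = 0
best[3] = 20
best[4] = max(20+0, 14+0) = 20
best[5] = max(20+0, 14+0, 22+0) = 22
best[6] = max(20+20, 14+0, 22+0) = 40
best[7] = max(20+20, 14+20, 22+0) = 40
best[8] = max(20+22, 14+20, 22+20, 22+0) = 42
One optimal cutting: 5 + 3 → ¢42.

42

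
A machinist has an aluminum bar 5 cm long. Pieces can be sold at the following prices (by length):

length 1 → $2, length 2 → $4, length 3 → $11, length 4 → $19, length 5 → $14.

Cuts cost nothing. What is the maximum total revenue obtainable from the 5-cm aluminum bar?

Consider every possible first cut. r[k] is the best of p[i]+r[k−i] over all sellable i≤k.
r[1] = 2
r[2] = max(2+2, 4+0) = 4
r[3] = max(2+4, 4+2, 11+0) = 11
r[4] = max(2+11, 4+4, 11+2, 19+0) = 19
r[5] = max(2+19, 4+11, 11+4, 19+2, 14+0) = 21
One optimal cutting: 4 + 1 → $19 + $2 = $21.

21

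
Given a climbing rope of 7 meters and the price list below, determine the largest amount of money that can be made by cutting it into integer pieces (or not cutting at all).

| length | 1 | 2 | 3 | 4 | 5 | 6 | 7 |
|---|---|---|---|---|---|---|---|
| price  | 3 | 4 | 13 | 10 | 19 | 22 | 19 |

29

Let r[k] be the best obtainable value from length k. For each k, try every first piece i and keep the best of price[i] + r[k−i].
r[1] = 3
r[2] = 6  (first piece 1, then r[1]=3)
r[3] = 13
r[4] = 16  (first piece 1, then r[3]=13)
r[5] = 19  (first piece 1, then r[4]=16)
r[6] = 26  (first piece 3, then r[3]=13)
r[7] = 29  (first piece 1, then r[6]=26)
One optimal cutting: 3 + 3 + 1 → €13 + €13 + €3 = €29.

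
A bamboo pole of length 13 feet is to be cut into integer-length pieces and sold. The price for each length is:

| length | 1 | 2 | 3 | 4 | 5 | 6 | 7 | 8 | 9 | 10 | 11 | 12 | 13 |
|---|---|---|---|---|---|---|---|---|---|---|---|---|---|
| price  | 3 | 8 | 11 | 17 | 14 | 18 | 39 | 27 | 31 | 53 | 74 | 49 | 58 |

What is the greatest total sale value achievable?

Let R[k] be the best obtainable value from length k. For each k, try every first piece i and keep the best of price[i] + R[k−i].
R[1] = 3
R[2] = 8
R[3] = 11  (first piece 1, then R[2]=8)
R[4] = 17
R[5] = 20  (first piece 1, then R[4]=17)
R[6] = 25  (first piece 2, then R[4]=17)
R[7] = 39
R[8] = 42  (first piece 1, then R[7]=39)
R[9] = 47  (first piece 2, then R[7]=39)
R[10] = 53
R[11] = 74
R[12] = 77  (first piece 1, then R[11]=74)
R[13] = 82  (first piece 2, then R[11]=74)
One optimal cutting: 11 + 2 → $74 + $8 = $82.

82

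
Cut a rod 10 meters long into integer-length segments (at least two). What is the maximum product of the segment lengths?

Let prod[k] be the best product for length k (with at least one cut). For each first piece i, the rest contributes max(k−i, prod[k−i]).
prod[2] = 1·max(1,0) = 1·1 = 1
prod[3] = 1·max(2,1) = 1·2 = 2
prod[4] = 2·max(2,1) = 2·2 = 4
prod[5] = 2·max(3,2) = 2·3 = 6
prod[6] = 3·max(3,2) = 3·3 = 9
prod[7] = 2·max(5,6) = 2·6 = 12
prod[8] = 2·max(6,9) = 2·9 = 18
prod[9] = 3·max(6,9) = 3·9 = 27
prod[10] = 2·max(8,18) = 2·18 = 36
One optimal split: 3 + 3 + 2 + 2; product 3·3·2·2 = 36.

36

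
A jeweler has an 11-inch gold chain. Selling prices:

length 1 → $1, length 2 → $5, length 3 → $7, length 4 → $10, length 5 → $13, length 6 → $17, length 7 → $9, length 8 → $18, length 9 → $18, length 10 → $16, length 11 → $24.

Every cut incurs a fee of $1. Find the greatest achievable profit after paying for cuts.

29

Consider every possible first cut. net[k] is the best of p[i]+net[k−i] over all sellable i≤k, charging 1 whenever i<k.
net[1] = 1
net[2] = 5
net[3] = 7
net[4] = 10
net[5] = 13
net[6] = 17
net[7] = 17  (first piece 1, then net[6]=17)
net[8] = 21  (first piece 2, then net[6]=17)
net[9] = 23  (first piece 3, then net[6]=17)
net[10] = 26  (first piece 4, then net[6]=17)
net[11] = 29  (first piece 5, then net[6]=17)
One optimal plan: pieces 6 + 5 (1 cut) → $30 − $1 = $29.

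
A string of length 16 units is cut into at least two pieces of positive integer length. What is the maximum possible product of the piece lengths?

324

Define g[k] = max over 1≤i<k of i · max(k−i, g[k−i]); the inner max lets the remainder stay uncut if that's better.
g[2] = 1*max(1,0) = 1*1 = 1
g[3] = 1*max(2,1) = 1*2 = 2
g[4] = 2*max(2,1) = 2*2 = 4
g[5] = 2*max(3,2) = 2*3 = 6
g[6] = 3*max(3,2) = 3*3 = 9
g[7] = 2*max(5,6) = 2*6 = 12
g[8] = 2*max(6,9) = 2*9 = 18
g[9] = 3*max(6,9) = 3*9 = 27
g[10] = 2*max(8,18) = 2*18 = 36
g[11] = 2*max(9,27) = 2*27 = 54
g[12] = 3*max(9,27) = 3*27 = 81
g[13] = 2*max(11,54) = 2*54 = 108
g[14] = 2*max(12,81) = 2*81 = 162
g[15] = 3*max(12,81) = 3*81 = 243
g[16] = 2*max(14,162) = 2*162 = 324
One optimal split: 3 + 3 + 3 + 3 + 2 + 2; product 3*3*3*3*2*2 = 324.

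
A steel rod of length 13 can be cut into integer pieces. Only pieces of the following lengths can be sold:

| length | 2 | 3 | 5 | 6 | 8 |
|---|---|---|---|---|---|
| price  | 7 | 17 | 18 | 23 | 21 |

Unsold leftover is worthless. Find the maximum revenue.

68

Build best[k] bottom-up: best[k] = max over allowed piece i of (p[i] + best[k−i]).
best[1] = 0
best[2] = 7
best[3] = 17
best[4] = 17
best[5] = 24  (first piece 2, then best[3]=17)
best[6] = 34  (first piece 3, then best[3]=17)
best[7] = 34
best[8] = 41  (first piece 2, then best[6]=34)
best[9] = 51  (first piece 3, then best[6]=34)
best[10] = 51
best[11] = 58  (first piece 2, then best[9]=51)
best[12] = 68  (first piece 3, then best[9]=51)
best[13] = 68
One optimal cutting: pieces 3 + 3 + 3 + 3 with 1 unit of scrap → $68.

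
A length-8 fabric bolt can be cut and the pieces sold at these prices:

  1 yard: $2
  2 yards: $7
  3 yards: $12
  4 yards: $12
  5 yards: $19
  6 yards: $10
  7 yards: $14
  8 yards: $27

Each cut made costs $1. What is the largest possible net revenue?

Let net[k] be the best obtainable value from length k. For each k, try every first piece i and keep the best of price[i] + net[k−i] minus the 1 cut fee when i<k.
net[1] = 2
net[2] = 7
net[3] = 12
net[4] = 13  (first piece 1, then net[3]=12)
net[5] = 19
net[6] = 23  (first piece 3, then net[3]=12)
net[7] = 25  (first piece 2, then net[5]=19)
net[8] = 30  (first piece 3, then net[5]=19)
One optimal plan: pieces 5 + 3 (1 cut) → $31 − $1 = $30.

30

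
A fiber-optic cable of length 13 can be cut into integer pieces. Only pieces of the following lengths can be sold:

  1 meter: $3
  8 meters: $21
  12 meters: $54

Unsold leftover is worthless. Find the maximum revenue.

57

Let best[k] be the best obtainable value from length k. For each k, try every first piece i and keep the best of price[i] + best[k−i].
best[1] = 3
best[2] = 6  (first piece 1, then best[1]=3)
best[3] = 9  (first piece 1, then best[2]=6)
best[4] = 12  (first piece 1, then best[3]=9)
best[5] = 15  (first piece 1, then best[4]=12)
best[6] = 18  (first piece 1, then best[5]=15)
best[7] = 21  (first piece 1, then best[6]=18)
best[8] = 24  (first piece 1, then best[7]=21)
best[9] = 27  (first piece 1, then best[8]=24)
best[10] = 30  (first piece 1, then best[9]=27)
best[11] = 33  (first piece 1, then best[10]=30)
best[12] = 54
best[13] = 57  (first piece 1, then best[12]=54)
One optimal cutting: 12 + 1 → $57.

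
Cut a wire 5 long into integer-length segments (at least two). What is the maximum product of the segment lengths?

Define prod[k] = max over 1≤i<k of i · max(k−i, prod[k−i]); the inner max lets the remainder stay uncut if that's better.
prod[2] = 1×max(1,0) = 1×1 = 1
prod[3] = 1×max(2,1) = 1×2 = 2
prod[4] = 2×max(2,1) = 2×2 = 4
prod[5] = 2×max(3,2) = 2×3 = 6
One optimal split: 3 + 2; product 3×2 = 6.

6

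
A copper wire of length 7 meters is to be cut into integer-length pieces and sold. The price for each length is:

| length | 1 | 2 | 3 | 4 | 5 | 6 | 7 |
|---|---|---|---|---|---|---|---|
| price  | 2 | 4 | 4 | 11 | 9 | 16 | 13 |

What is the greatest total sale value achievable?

Let v[k] be the best obtainable value from length k. For each k, try every first piece i and keep the best of price[i] + v[k−i].
v[1] = 2
v[2] = 4  (first piece 1, then v[1]=2)
v[3] = 6  (first piece 1, then v[2]=4)
v[4] = 11
v[5] = 13  (first piece 1, then v[4]=11)
v[6] = 16
v[7] = 18  (first piece 1, then v[6]=16)
One optimal cutting: 6 + 1 → €16 + €2 = €18.

18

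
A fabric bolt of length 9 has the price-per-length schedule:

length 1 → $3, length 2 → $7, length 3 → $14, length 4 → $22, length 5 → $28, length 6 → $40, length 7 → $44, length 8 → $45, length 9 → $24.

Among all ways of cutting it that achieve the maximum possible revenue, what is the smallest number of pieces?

Consider every possible first cut. r[k] is the best of p[i]+r[k−i] over all sellable i≤k.
r[1] = 3
r[2] = max(3+3, 7+0) = 7
r[3] = max(3+7, 7+3, 14+0) = 14
r[4] = max(3+14, 7+7, 14+3, 22+0) = 22
r[5] = max(3+22, 7+14, 14+7, 22+3, 28+0) = 28
r[6] = max(3+28, 7+22, 14+14, 22+7, 28+3, 40+0) = 40
r[7] = max(3+40, 7+28, 14+22, …, 40+3, 44+0) = 44
r[8] = max(3+44, 7+40, 14+28, …, 44+3, 45+0) = 47
r[9] = max(3+47, 7+44, 14+40, …, 45+3, 24+0) = 54
Maximum revenue is $54.
Now minimize piece count subject to staying optimal: for each k, pieces[k] = 1 + min over i with p[i]+r[k−i]=r[k] of pieces[k−i].
pieces[6] = 1
pieces[7] = 1
pieces[8] = 2
pieces[9] = 2

2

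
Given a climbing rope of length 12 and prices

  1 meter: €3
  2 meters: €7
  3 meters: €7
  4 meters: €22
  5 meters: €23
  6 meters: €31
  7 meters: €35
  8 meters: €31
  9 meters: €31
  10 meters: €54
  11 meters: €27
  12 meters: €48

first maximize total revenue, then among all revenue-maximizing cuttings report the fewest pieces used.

Let r[k] be the best obtainable value from length k. For each k, try every first piece i and keep the best of price[i] + r[k−i].
r[1] = 3
r[2] = max(3+3, 7+0) = 7
r[3] = max(3+7, 7+3, 7+0) = 10
r[4] = max(3+10, 7+7, 7+3, 22+0) = 22
r[5] = max(3+22, 7+10, 7+7, 22+3, 23+0) = 25
r[6] = max(3+25, 7+22, 7+10, 22+7, 23+3, 31+0) = 31
r[7] = max(3+31, 7+25, 7+22, …, 31+3, 35+0) = 35
r[8] = max(3+35, 7+31, 7+25, …, 35+3, 31+0) = 44
r[9] = max(3+44, 7+35, 7+31, …, 31+3, 31+0) = 47
r[10] = max(3+47, 7+44, 7+35, …, 31+3, 54+0) = 54
r[11] = max(3+54, 7+47, 7+44, …, 54+3, 27+0) = 57
r[12] = max(3+57, 7+54, 7+47, …, 27+3, 48+0) = 66
Maximum revenue is €66.
Now minimize piece count subject to staying optimal: for each k, pieces[k] = 1 + min over i with p[i]+r[k−i]=r[k] of pieces[k−i].
pieces[9] = 3
pieces[10] = 1
pieces[11] = 2
pieces[12] = 3

3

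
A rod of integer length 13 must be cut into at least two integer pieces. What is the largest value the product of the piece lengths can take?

Define P[k] = max over 1≤i<k of i · max(k−i, P[k−i]); the inner max lets the remainder stay uncut if that's better.
Small cases: P[2]=1, P[3]=2, P[4]=4, P[5]=6.
P[6] = 3·max(3,2) = 3·3 = 9
P[7] = 2·max(5,6) = 2·6 = 12
P[8] = 2·max(6,9) = 2·9 = 18
P[9] = 3·max(6,9) = 3·9 = 27
P[10] = 2·max(8,18) = 2·18 = 36
P[11] = 2·max(9,27) = 2·27 = 54
P[12] = 3·max(9,27) = 3·27 = 81
P[13] = 2·max(11,54) = 2·54 = 108
One optimal split: 3 + 3 + 3 + 2 + 2; product 3·3·3·2·2 = 108.

108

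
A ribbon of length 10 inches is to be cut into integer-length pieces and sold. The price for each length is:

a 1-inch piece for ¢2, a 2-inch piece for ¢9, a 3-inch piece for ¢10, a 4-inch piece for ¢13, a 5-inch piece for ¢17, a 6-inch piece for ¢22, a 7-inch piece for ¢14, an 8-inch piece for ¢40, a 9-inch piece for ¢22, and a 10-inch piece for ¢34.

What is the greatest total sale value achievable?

Build best[k] bottom-up: best[k] = max over allowed piece i of (p[i] + best[k−i]).
best[1] = 2
best[2] = max(2+2, 9+0) = 9
best[3] = max(2+9, 9+2, 10+0) = 11
best[4] = max(2+11, 9+9, 10+2, 13+0) = 18
best[5] = max(2+18, 9+11, 10+9, 13+2, 17+0) = 20
best[6] = max(2+20, 9+18, 10+11, 13+9, 17+2, 22+0) = 27
best[7] = max(2+27, 9+20, 10+18, …, 22+2, 14+0) = 29
best[8] = max(2+29, 9+27, 10+20, …, 14+2, 40+0) = 40
best[9] = max(2+40, 9+29, 10+27, …, 40+2, 22+0) = 42
best[10] = max(2+42, 9+40, 10+29, …, 22+2, 34+0) = 49
One optimal cutting: 8 + 2 → ¢40 + ¢9 = ¢49.

49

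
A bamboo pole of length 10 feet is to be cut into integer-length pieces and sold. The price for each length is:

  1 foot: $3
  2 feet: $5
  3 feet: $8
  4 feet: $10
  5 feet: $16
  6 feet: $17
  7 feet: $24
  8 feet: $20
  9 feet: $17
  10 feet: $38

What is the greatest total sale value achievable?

Let best[k] be the best obtainable value from length k. For each k, try every first piece i and keep the best of price[i] + best[k−i].
best[1] = 3
best[2] = 6  (first piece 1, then best[1]=3)
best[3] = 9  (first piece 1, then best[2]=6)
best[4] = 12  (first piece 1, then best[3]=9)
best[5] = 16
best[6] = 19  (first piece 1, then best[5]=16)
best[7] = 24
best[8] = 27  (first piece 1, then best[7]=24)
best[9] = 30  (first piece 1, then best[8]=27)
best[10] = 38
Best is to sell the whole 10-foot piece uncut for $38.

38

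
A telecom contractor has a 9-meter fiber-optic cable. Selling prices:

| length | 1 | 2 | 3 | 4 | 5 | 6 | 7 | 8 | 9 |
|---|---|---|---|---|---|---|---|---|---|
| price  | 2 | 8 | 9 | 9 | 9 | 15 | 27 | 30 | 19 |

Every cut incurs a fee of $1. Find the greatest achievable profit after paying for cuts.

Let v[k] be the best obtainable value from length k. For each k, try every first piece i and keep the best of price[i] + v[k−i] minus the 1 cut fee when i<k.
v[1] = 2
v[2] = 8
v[3] = 9  (first piece 1, then v[2]=8)
v[4] = 15  (first piece 2, then v[2]=8)
v[5] = 16  (first piece 1, then v[4]=15)
v[6] = 22  (first piece 2, then v[4]=15)
v[7] = 27
v[8] = 30
v[9] = 34  (first piece 2, then v[7]=27)
One optimal plan: pieces 7 + 2 (1 cut) → $35 − $1 = $34.

34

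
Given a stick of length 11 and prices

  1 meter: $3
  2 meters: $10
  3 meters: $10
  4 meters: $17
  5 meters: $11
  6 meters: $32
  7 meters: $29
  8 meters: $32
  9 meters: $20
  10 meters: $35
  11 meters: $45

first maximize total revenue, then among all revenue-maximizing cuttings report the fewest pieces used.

4

Consider every possible first cut. r[k] is the best of p[i]+r[k−i] over all sellable i≤k.
r[1] = 3
r[2] = max(3+3, 10+0) = 10
r[3] = max(3+10, 10+3, 10+0) = 13
r[4] = max(3+13, 10+10, 10+3, 17+0) = 20
r[5] = max(3+20, 10+13, 10+10, 17+3, 11+0) = 23
r[6] = max(3+23, 10+20, 10+13, 17+10, 11+3, 32+0) = 32
r[7] = max(3+32, 10+23, 10+20, …, 32+3, 29+0) = 35
r[8] = max(3+35, 10+32, 10+23, …, 29+3, 32+0) = 42
r[9] = max(3+42, 10+35, 10+32, …, 32+3, 20+0) = 45
r[10] = max(3+45, 10+42, 10+35, …, 20+3, 35+0) = 52
r[11] = max(3+52, 10+45, 10+42, …, 35+3, 45+0) = 55
Maximum revenue is $55.
Now minimize piece count subject to staying optimal: for each k, pieces[k] = 1 + min over i with p[i]+r[k−i]=r[k] of pieces[k−i].
pieces[8] = 2
pieces[9] = 3
pieces[10] = 3
pieces[11] = 4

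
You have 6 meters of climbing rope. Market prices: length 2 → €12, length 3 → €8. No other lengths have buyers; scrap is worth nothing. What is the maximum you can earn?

36

Let best[k] be the best obtainable value from length k. For each k, try every first piece i and keep the best of price[i] + best[k−i].
best[1] = 0
best[2] = 12
best[3] = 12
best[4] = 24  (first piece 2, then best[2]=12)
best[5] = 24
best[6] = 36  (first piece 2, then best[4]=24)
One optimal cutting: 2 + 2 + 2 → €36.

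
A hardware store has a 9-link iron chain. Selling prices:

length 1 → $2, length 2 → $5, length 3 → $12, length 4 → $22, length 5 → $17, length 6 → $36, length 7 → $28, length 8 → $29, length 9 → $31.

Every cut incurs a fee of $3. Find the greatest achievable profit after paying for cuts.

Consider every possible first cut. net[k] is the best of p[i]+net[k−i] over all sellable i≤k, charging 3 whenever i<k.
net[1] = 2
net[2] = max(2+2-3, 5+0) = 5
net[3] = max(2+5-3, 5+2-3, 12+0) = 12
net[4] = max(2+12-3, 5+5-3, 12+2-3, 22+0) = 22
net[5] = max(2+22-3, 5+12-3, 12+5-3, 22+2-3, 17+0) = 21
net[6] = max(2+21-3, 5+22-3, 12+12-3, 22+5-3, 17+2-3, 36+0) = 36
net[7] = max(2+36-3, 5+21-3, 12+22-3, …, 36+2-3, 28+0) = 35
net[8] = max(2+35-3, 5+36-3, 12+21-3, …, 28+2-3, 29+0) = 41
net[9] = max(2+41-3, 5+35-3, 12+36-3, …, 29+2-3, 31+0) = 45
One optimal plan: pieces 6 + 3 (1 cut) → $48 − $3 = $45.

45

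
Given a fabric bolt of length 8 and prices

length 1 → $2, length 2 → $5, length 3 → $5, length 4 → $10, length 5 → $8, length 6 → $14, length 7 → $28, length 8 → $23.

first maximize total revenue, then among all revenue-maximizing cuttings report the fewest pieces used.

2

Build r[k] bottom-up: r[k] = max over allowed piece i of (p[i] + r[k−i]).
r[1] = 2
r[2] = max(2+2, 5+0) = 5
r[3] = max(2+5, 5+2, 5+0) = 7
r[4] = max(2+7, 5+5, 5+2, 10+0) = 10
r[5] = max(2+10, 5+7, 5+5, 10+2, 8+0) = 12
r[6] = max(2+12, 5+10, 5+7, 10+5, 8+2, 14+0) = 15
r[7] = max(2+15, 5+12, 5+10, …, 14+2, 28+0) = 28
r[8] = max(2+28, 5+15, 5+12, …, 28+2, 23+0) = 30
Maximum revenue is $30.
Now minimize piece count subject to staying optimal: for each k, pieces[k] = 1 + min over i with p[i]+r[k−i]=r[k] of pieces[k−i].
pieces[5] = 2
pieces[6] = 2
pieces[7] = 1
pieces[8] = 2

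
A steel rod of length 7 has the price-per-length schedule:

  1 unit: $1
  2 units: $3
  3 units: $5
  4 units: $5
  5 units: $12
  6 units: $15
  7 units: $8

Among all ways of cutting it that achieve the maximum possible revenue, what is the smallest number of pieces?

2

Consider every possible first cut. r[k] is the best of p[i]+r[k−i] over all sellable i≤k.
r[1] = 1
r[2] = max(1+1, 3+0) = 3
r[3] = max(1+3, 3+1, 5+0) = 5
r[4] = max(1+5, 3+3, 5+1, 5+0) = 6
r[5] = max(1+6, 3+5, 5+3, 5+1, 12+0) = 12
r[6] = max(1+12, 3+6, 5+5, 5+3, 12+1, 15+0) = 15
r[7] = max(1+15, 3+12, 5+6, …, 15+1, 8+0) = 16
Maximum revenue is $16.
Now minimize piece count subject to staying optimal: for each k, pieces[k] = 1 + min over i with p[i]+r[k−i]=r[k] of pieces[k−i].
pieces[4] = 2
pieces[5] = 1
pieces[6] = 1
pieces[7] = 2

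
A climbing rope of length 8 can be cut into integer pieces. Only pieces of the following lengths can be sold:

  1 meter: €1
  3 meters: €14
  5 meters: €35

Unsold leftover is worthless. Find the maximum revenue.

Let r[k] be the best obtainable value from length k. For each k, try every first piece i and keep the best of price[i] + r[k−i].
r[1] = 1
r[2] = 2  (first piece 1, then r[1]=1)
r[3] = max(1+2, 14+0) = 14
r[4] = max(1+14, 14+1) = 15
r[5] = max(1+15, 14+2, 35+0) = 35
r[6] = max(1+35, 14+14, 35+1) = 36
r[7] = max(1+36, 14+15, 35+2) = 37
r[8] = max(1+37, 14+35, 35+14) = 49
One optimal cutting: 5 + 3 → €49.

49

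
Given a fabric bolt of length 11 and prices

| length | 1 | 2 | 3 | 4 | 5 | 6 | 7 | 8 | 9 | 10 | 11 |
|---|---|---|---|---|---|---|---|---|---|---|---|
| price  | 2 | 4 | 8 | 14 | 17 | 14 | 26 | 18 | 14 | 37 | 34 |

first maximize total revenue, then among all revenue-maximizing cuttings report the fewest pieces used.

2

Build r[k] bottom-up: r[k] = max over allowed piece i of (p[i] + r[k−i]).
r[1] = 2
r[2] = 4  (first piece 1, then r[1]=2)
r[3] = 8
r[4] = 14
r[5] = 17
r[6] = 19  (first piece 1, then r[5]=17)
r[7] = 26
r[8] = 28  (first piece 1, then r[7]=26)
r[9] = 31  (first piece 4, then r[5]=17)
r[10] = 37
r[11] = 40  (first piece 4, then r[7]=26)
Maximum revenue is $40.
Now minimize piece count subject to staying optimal: for each k, pieces[k] = 1 + min over i with p[i]+r[k−i]=r[k] of pieces[k−i].
pieces[8] = 2
pieces[9] = 2
pieces[10] = 1
pieces[11] = 2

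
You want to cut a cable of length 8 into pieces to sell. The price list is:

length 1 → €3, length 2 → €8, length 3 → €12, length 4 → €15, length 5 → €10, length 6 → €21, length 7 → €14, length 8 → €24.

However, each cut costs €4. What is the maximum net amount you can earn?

Build r[k] bottom-up: r[k] = max over allowed piece i of (p[i] + r[k−i]) − 4 per cut.
r[1] = 3
r[2] = 8
r[3] = 12
r[4] = 15
r[5] = 16  (first piece 2, then r[3]=12)
r[6] = 21
r[7] = 23  (first piece 3, then r[4]=15)
r[8] = 26  (first piece 4, then r[4]=15)
One optimal plan: pieces 4 + 4 (1 cut) → €30 − €4 = €26.

26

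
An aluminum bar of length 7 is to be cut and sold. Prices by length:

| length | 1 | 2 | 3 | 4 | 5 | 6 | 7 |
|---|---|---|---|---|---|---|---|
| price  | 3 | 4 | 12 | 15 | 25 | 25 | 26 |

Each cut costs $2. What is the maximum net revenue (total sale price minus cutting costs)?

Let r[k] be the best obtainable value from length k. For each k, try every first piece i and keep the best of price[i] + r[k−i] minus the 2 cut fee when i<k.
r[1] = 3
r[2] = max(3+3-2, 4+0) = 4
r[3] = max(3+4-2, 4+3-2, 12+0) = 12
r[4] = max(3+12-2, 4+4-2, 12+3-2, 15+0) = 15
r[5] = max(3+15-2, 4+12-2, 12+4-2, 15+3-2, 25+0) = 25
r[6] = max(3+25-2, 4+15-2, 12+12-2, 15+4-2, 25+3-2, 25+0) = 26
r[7] = max(3+26-2, 4+25-2, 12+15-2, …, 25+3-2, 26+0) = 27
One optimal plan: pieces 5 + 1 + 1 (2 cuts) → $31 − $4 = $27.

27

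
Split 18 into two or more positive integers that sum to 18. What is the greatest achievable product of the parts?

Fill f[k] for k=2..18: at each k try every first piece i and multiply by the better of (k−i) uncut or f[k−i].
f[2] = 1·max(1,0) = 1·1 = 1
f[3] = 1·max(2,1) = 1·2 = 2
f[4] = 2·max(2,1) = 2·2 = 4
f[5] = 2·max(3,2) = 2·3 = 6
f[6] = 3·max(3,2) = 3·3 = 9
f[7] = 2·max(5,6) = 2·6 = 12
f[8] = 2·max(6,9) = 2·9 = 18
f[9] = 3·max(6,9) = 3·9 = 27
f[10] = 2·max(8,18) = 2·18 = 36
f[11] = 2·max(9,27) = 2·27 = 54
f[12] = 3·max(9,27) = 3·27 = 81
f[13] = 2·max(11,54) = 2·54 = 108
f[14] = 2·max(12,81) = 2·81 = 162
f[15] = 3·max(12,81) = 3·81 = 243
f[16] = 2·max(14,162) = 2·162 = 324
f[17] = 2·max(15,243) = 2·243 = 486
f[18] = 3·max(15,243) = 3·243 = 729
One optimal split: 3 + 3 + 3 + 3 + 3 + 3; product 3·3·3·3·3·3 = 729.

729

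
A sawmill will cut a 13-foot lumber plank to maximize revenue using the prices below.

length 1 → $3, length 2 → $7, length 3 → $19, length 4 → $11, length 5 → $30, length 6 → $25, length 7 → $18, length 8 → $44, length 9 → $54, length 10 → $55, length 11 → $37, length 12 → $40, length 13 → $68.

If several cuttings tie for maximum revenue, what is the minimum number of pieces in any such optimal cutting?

3

Build r[k] bottom-up: r[k] = max over allowed piece i of (p[i] + r[k−i]).
r[1] = 3
r[2] = max(3+3, 7+0) = 7
r[3] = max(3+7, 7+3, 19+0) = 19
r[4] = max(3+19, 7+7, 19+3, 11+0) = 22
r[5] = max(3+22, 7+19, 19+7, 11+3, 30+0) = 30
r[6] = max(3+30, 7+22, 19+19, 11+7, 30+3, 25+0) = 38
r[7] = max(3+38, 7+30, 19+22, …, 25+3, 18+0) = 41
r[8] = max(3+41, 7+38, 19+30, …, 18+3, 44+0) = 49
r[9] = max(3+49, 7+41, 19+38, …, 44+3, 54+0) = 57
r[10] = max(3+57, 7+49, 19+41, …, 54+3, 55+0) = 60
r[11] = max(3+60, 7+57, 19+49, …, 55+3, 37+0) = 68
r[12] = max(3+68, 7+60, 19+57, …, 37+3, 40+0) = 76
r[13] = max(3+76, 7+68, 19+60, …, 40+3, 68+0) = 79
Maximum revenue is $79.
Now minimize piece count subject to staying optimal: for each k, pieces[k] = 1 + min over i with p[i]+r[k−i]=r[k] of pieces[k−i].
pieces[10] = 2
pieces[11] = 3
pieces[12] = 4
pieces[13] = 3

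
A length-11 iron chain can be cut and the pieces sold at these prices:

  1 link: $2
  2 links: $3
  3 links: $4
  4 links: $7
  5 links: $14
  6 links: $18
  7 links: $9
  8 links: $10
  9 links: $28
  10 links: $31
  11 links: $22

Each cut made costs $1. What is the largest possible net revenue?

Build net[k] bottom-up: net[k] = max over allowed piece i of (p[i] + net[k−i]) − 1 per cut.
net[1] = 2
net[2] = max(2+2-1, 3+0) = 3
net[3] = max(2+3-1, 3+2-1, 4+0) = 4
net[4] = max(2+4-1, 3+3-1, 4+2-1, 7+0) = 7
net[5] = max(2+7-1, 3+4-1, 4+3-1, 7+2-1, 14+0) = 14
net[6] = max(2+14-1, 3+7-1, 4+4-1, 7+3-1, 14+2-1, 18+0) = 18
net[7] = max(2+18-1, 3+14-1, 4+7-1, …, 18+2-1, 9+0) = 19
net[8] = max(2+19-1, 3+18-1, 4+14-1, …, 9+2-1, 10+0) = 20
net[9] = max(2+20-1, 3+19-1, 4+18-1, …, 10+2-1, 28+0) = 28
net[10] = max(2+28-1, 3+20-1, 4+19-1, …, 28+2-1, 31+0) = 31
net[11] = max(2+31-1, 3+28-1, 4+20-1, …, 31+2-1, 22+0) = 32
One optimal plan: pieces 10 + 1 (1 cut) → $33 − $1 = $32.

32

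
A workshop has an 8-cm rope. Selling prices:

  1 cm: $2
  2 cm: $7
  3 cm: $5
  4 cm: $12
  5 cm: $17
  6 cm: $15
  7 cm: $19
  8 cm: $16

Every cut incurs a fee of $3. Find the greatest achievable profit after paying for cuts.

21

Consider every possible first cut. net[k] is the best of p[i]+net[k−i] over all sellable i≤k, charging 3 whenever i<k.
net[1] = 2
net[2] = max(2+2-3, 7+0) = 7
net[3] = max(2+7-3, 7+2-3, 5+0) = 6
net[4] = max(2+6-3, 7+7-3, 5+2-3, 12+0) = 12
net[5] = max(2+12-3, 7+6-3, 5+7-3, 12+2-3, 17+0) = 17
net[6] = max(2+17-3, 7+12-3, 5+6-3, 12+7-3, 17+2-3, 15+0) = 16
net[7] = max(2+16-3, 7+17-3, 5+12-3, …, 15+2-3, 19+0) = 21
net[8] = max(2+21-3, 7+16-3, 5+17-3, …, 19+2-3, 16+0) = 21
One optimal plan: pieces 4 + 4 (1 cut) → $24 − $3 = $21.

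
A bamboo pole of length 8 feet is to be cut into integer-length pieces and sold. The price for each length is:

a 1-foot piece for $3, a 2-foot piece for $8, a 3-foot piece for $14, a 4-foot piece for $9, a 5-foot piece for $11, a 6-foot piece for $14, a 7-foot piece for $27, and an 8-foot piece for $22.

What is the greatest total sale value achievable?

Consider every possible first cut. best[k] is the best of p[i]+best[k−i] over all sellable i≤k.
best[1] = 3
best[2] = max(3+3, 8+0) = 8
best[3] = max(3+8, 8+3, 14+0) = 14
best[4] = max(3+14, 8+8, 14+3, 9+0) = 17
best[5] = max(3+17, 8+14, 14+8, 9+3, 11+0) = 22
best[6] = max(3+22, 8+17, 14+14, 9+8, 11+3, 14+0) = 28
best[7] = max(3+28, 8+22, 14+17, …, 14+3, 27+0) = 31
best[8] = max(3+31, 8+28, 14+22, …, 27+3, 22+0) = 36
One optimal cutting: 3 + 3 + 2 → $14 + $14 + $8 = $36.

36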